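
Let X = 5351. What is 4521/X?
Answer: 4521/5351 ≈ 0.84489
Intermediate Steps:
4521/X = 4521/5351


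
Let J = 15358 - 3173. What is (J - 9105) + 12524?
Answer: 15604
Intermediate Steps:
J = 12185
(J - 9105) + 12524 = (12185 - 9105) + 12524 = 3080 + 12524 = 15604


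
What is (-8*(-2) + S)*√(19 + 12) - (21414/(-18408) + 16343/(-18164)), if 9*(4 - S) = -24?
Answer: 14370955/6965894 + 68*√31/3 ≈ 128.27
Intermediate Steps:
S = 20/3 (S = 4 - ⅑*(-24) = 4 + 8/3 = 20/3 ≈ 6.6667)
(-8*(-2) + S)*√(19 + 12) - (21414/(-18408) + 16343/(-18164)) = (-8*(-2) + 20/3)*√(19 + 12) - (21414/(-18408) + 16343/(-18164)) = (16 + 20/3)*√31 - (21414*(-1/18408) + 16343*(-1/18164)) = 68*√31/3 - (-3569/3068 - 16343/18164) = 68*√31/3 - 1*(-14370955/6965894) = 68*√31/3 + 14370955/6965894 = 14370955/6965894 + 68*√31/3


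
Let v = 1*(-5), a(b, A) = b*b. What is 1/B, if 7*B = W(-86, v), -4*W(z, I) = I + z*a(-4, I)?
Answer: 28/1381 ≈ 0.020275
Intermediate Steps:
a(b, A) = b²
v = -5
W(z, I) = -4*z - I/4 (W(z, I) = -(I + z*(-4)²)/4 = -(I + z*16)/4 = -(I + 16*z)/4 = -4*z - I/4)
B = 1381/28 (B = (-4*(-86) - ¼*(-5))/7 = (344 + 5/4)/7 = (⅐)*(1381/4) = 1381/28 ≈ 49.321)
1/B = 1/(1381/28) = 28/1381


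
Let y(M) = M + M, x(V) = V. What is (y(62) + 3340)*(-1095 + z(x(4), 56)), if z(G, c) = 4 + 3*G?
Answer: -3737656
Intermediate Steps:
y(M) = 2*M
(y(62) + 3340)*(-1095 + z(x(4), 56)) = (2*62 + 3340)*(-1095 + (4 + 3*4)) = (124 + 3340)*(-1095 + (4 + 12)) = 3464*(-1095 + 16) = 3464*(-1079) = -3737656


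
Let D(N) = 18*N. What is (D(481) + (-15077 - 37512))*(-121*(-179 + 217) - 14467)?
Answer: 837544515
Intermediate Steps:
(D(481) + (-15077 - 37512))*(-121*(-179 + 217) - 14467) = (18*481 + (-15077 - 37512))*(-121*(-179 + 217) - 14467) = (8658 - 52589)*(-121*38 - 14467) = -43931*(-4598 - 14467) = -43931*(-19065) = 837544515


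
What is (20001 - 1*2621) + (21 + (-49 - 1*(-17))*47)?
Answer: 15897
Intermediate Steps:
(20001 - 1*2621) + (21 + (-49 - 1*(-17))*47) = (20001 - 2621) + (21 + (-49 + 17)*47) = 17380 + (21 - 32*47) = 17380 + (21 - 1504) = 17380 - 1483 = 15897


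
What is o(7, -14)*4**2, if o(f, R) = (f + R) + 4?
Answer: -48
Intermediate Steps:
o(f, R) = 4 + R + f (o(f, R) = (R + f) + 4 = 4 + R + f)
o(7, -14)*4**2 = (4 - 14 + 7)*4**2 = -3*16 = -48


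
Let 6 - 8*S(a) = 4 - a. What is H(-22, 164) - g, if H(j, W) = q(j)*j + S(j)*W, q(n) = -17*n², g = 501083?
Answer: -320477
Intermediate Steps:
S(a) = ¼ + a/8 (S(a) = ¾ - (4 - a)/8 = ¾ + (-½ + a/8) = ¼ + a/8)
H(j, W) = -17*j³ + W*(¼ + j/8) (H(j, W) = (-17*j²)*j + (¼ + j/8)*W = -17*j³ + W*(¼ + j/8))
H(-22, 164) - g = (-17*(-22)³ + (⅛)*164*(2 - 22)) - 1*501083 = (-17*(-10648) + (⅛)*164*(-20)) - 501083 = (181016 - 410) - 501083 = 180606 - 501083 = -320477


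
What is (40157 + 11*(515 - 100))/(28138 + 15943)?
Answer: 44722/44081 ≈ 1.0145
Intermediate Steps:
(40157 + 11*(515 - 100))/(28138 + 15943) = (40157 + 11*415)/44081 = (40157 + 4565)*(1/44081) = 44722*(1/44081) = 44722/44081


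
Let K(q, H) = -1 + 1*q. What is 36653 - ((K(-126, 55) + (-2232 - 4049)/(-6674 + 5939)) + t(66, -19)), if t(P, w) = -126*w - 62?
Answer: 25312999/735 ≈ 34439.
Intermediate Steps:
K(q, H) = -1 + q
t(P, w) = -62 - 126*w
36653 - ((K(-126, 55) + (-2232 - 4049)/(-6674 + 5939)) + t(66, -19)) = 36653 - (((-1 - 126) + (-2232 - 4049)/(-6674 + 5939)) + (-62 - 126*(-19))) = 36653 - ((-127 - 6281/(-735)) + (-62 + 2394)) = 36653 - ((-127 - 6281*(-1/735)) + 2332) = 36653 - ((-127 + 6281/735) + 2332) = 36653 - (-87064/735 + 2332) = 36653 - 1*1626956/735 = 36653 - 1626956/735 = 25312999/735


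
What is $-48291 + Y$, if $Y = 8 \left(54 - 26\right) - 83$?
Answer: $-48150$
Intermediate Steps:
$Y = 141$ ($Y = 8 \left(54 - 26\right) - 83 = 8 \cdot 28 - 83 = 224 - 83 = 141$)
$-48291 + Y = -48291 + 141 = -48150$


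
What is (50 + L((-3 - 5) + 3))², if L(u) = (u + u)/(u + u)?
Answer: 2601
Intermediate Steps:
L(u) = 1 (L(u) = (2*u)/((2*u)) = (2*u)*(1/(2*u)) = 1)
(50 + L((-3 - 5) + 3))² = (50 + 1)² = 51² = 2601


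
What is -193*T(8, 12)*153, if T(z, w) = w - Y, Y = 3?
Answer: -265761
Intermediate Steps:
T(z, w) = -3 + w (T(z, w) = w - 1*3 = w - 3 = -3 + w)
-193*T(8, 12)*153 = -193*(-3 + 12)*153 = -193*9*153 = -1737*153 = -265761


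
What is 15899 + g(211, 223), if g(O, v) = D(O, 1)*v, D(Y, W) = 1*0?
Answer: 15899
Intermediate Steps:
D(Y, W) = 0
g(O, v) = 0 (g(O, v) = 0*v = 0)
15899 + g(211, 223) = 15899 + 0 = 15899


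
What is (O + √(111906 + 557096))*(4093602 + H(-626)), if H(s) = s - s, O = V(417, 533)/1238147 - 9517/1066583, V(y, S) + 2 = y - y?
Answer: -48245466347400330/1320586541701 + 4093602*√669002 ≈ 3.3482e+9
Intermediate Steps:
V(y, S) = -2 (V(y, S) = -2 + (y - y) = -2 + 0 = -2)
O = -11785578165/1320586541701 (O = -2/1238147 - 9517/1066583 = -11785578165/1320586541701 ≈ -0.0089245)
H(s) = 0
(O + √(111906 + 557096))*(4093602 + H(-626)) = (-11785578165/1320586541701 + √(111906 + 557096))*(4093602 + 0) = (-11785578165/1320586541701 + √669002)*4093602 = -48245466347400330/1320586541701 + 4093602*√669002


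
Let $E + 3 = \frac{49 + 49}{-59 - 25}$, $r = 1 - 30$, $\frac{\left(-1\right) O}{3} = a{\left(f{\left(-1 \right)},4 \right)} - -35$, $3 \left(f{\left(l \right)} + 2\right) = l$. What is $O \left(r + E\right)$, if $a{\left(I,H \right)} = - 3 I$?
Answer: $4179$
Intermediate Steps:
$f{\left(l \right)} = -2 + \frac{l}{3}$
$O = -126$ ($O = - 3 \left(- 3 \left(-2 + \frac{1}{3} \left(-1\right)\right) - -35\right) = - 3 \left(- 3 \left(-2 - \frac{1}{3}\right) + 35\right) = - 3 \left(\left(-3\right) \left(- \frac{7}{3}\right) + 35\right) = - 3 \left(7 + 35\right) = \left(-3\right) 42 = -126$)
$r = -29$ ($r = 1 - 30 = -29$)
$E = - \frac{25}{6}$ ($E = -3 + \frac{49 + 49}{-59 - 25} = -3 + \frac{98}{-84} = -3 + 98 \left(- \frac{1}{84}\right) = -3 - \frac{7}{6} = - \frac{25}{6} \approx -4.1667$)
$O \left(r + E\right) = - 126 \left(-29 - \frac{25}{6}\right) = \left(-126\right) \left(- \frac{199}{6}\right) = 4179$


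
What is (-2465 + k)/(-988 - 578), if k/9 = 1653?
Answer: -214/27 ≈ -7.9259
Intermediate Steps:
k = 14877 (k = 9*1653 = 14877)
(-2465 + k)/(-988 - 578) = (-2465 + 14877)/(-988 - 578) = 12412/(-1566) = 12412*(-1/1566) = -214/27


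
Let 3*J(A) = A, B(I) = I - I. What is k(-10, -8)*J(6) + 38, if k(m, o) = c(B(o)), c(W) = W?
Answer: 38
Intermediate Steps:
B(I) = 0
J(A) = A/3
k(m, o) = 0
k(-10, -8)*J(6) + 38 = 0*((1/3)*6) + 38 = 0*2 + 38 = 0 + 38 = 38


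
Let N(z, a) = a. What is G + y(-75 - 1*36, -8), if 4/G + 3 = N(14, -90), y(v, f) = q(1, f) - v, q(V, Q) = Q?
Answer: 9575/93 ≈ 102.96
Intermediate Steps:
y(v, f) = f - v
G = -4/93 (G = 4/(-3 - 90) = 4/(-93) = 4*(-1/93) = -4/93 ≈ -0.043011)
G + y(-75 - 1*36, -8) = -4/93 + (-8 - (-75 - 1*36)) = -4/93 + (-8 - (-75 - 36)) = -4/93 + (-8 - 1*(-111)) = -4/93 + (-8 + 111) = -4/93 + 103 = 9575/93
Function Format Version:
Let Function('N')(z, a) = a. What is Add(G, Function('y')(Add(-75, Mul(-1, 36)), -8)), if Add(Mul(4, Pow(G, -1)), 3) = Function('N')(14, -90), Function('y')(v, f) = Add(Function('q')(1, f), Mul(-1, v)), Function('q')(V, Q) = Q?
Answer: Rational(9575, 93) ≈ 102.96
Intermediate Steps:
Function('y')(v, f) = Add(f, Mul(-1, v))
G = Rational(-4, 93) (G = Mul(4, Pow(Add(-3, -90), -1)) = Mul(4, Pow(-93, -1)) = Mul(4, Rational(-1, 93)) = Rational(-4, 93) ≈ -0.043011)
Add(G, Function('y')(Add(-75, Mul(-1, 36)), -8)) = Add(Rational(-4, 93), Add(-8, Mul(-1, Add(-75, Mul(-1, 36))))) = Add(Rational(-4, 93), Add(-8, Mul(-1, Add(-75, -36)))) = Add(Rational(-4, 93), Add(-8, Mul(-1, -111))) = Add(Rational(-4, 93), Add(-8, 111)) = Add(Rational(-4, 93), 103) = Rational(9575, 93)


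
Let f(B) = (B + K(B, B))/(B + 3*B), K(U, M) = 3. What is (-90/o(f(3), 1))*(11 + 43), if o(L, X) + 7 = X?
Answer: 810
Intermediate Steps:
f(B) = (3 + B)/(4*B) (f(B) = (B + 3)/(B + 3*B) = (3 + B)/((4*B)) = (3 + B)*(1/(4*B)) = (3 + B)/(4*B))
o(L, X) = -7 + X
(-90/o(f(3), 1))*(11 + 43) = (-90/(-7 + 1))*(11 + 43) = -90/(-6)*54 = -90*(-⅙)*54 = 15*54 = 810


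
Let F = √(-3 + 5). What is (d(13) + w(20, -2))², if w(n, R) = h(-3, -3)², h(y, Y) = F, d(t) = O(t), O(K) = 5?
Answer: 49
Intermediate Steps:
d(t) = 5
F = √2 ≈ 1.4142
h(y, Y) = √2
w(n, R) = 2 (w(n, R) = (√2)² = 2)
(d(13) + w(20, -2))² = (5 + 2)² = 7² = 49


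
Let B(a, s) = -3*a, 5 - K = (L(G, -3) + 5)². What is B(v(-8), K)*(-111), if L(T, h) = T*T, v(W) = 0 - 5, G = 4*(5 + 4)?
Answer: -1665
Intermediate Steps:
G = 36 (G = 4*9 = 36)
v(W) = -5
L(T, h) = T²
K = -1692596 (K = 5 - (36² + 5)² = 5 - (1296 + 5)² = 5 - 1*1301² = 5 - 1*1692601 = 5 - 1692601 = -1692596)
B(v(-8), K)*(-111) = -3*(-5)*(-111) = 15*(-111) = -1665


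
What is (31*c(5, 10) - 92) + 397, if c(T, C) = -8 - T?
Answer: -98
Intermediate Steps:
(31*c(5, 10) - 92) + 397 = (31*(-8 - 1*5) - 92) + 397 = (31*(-8 - 5) - 92) + 397 = (31*(-13) - 92) + 397 = (-403 - 92) + 397 = -495 + 397 = -98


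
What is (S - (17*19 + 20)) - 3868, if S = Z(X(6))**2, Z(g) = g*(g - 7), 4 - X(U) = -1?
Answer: -4111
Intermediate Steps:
X(U) = 5 (X(U) = 4 - 1*(-1) = 4 + 1 = 5)
Z(g) = g*(-7 + g)
S = 100 (S = (5*(-7 + 5))**2 = (5*(-2))**2 = (-10)**2 = 100)
(S - (17*19 + 20)) - 3868 = (100 - (17*19 + 20)) - 3868 = (100 - (323 + 20)) - 3868 = (100 - 1*343) - 3868 = (100 - 343) - 3868 = -243 - 3868 = -4111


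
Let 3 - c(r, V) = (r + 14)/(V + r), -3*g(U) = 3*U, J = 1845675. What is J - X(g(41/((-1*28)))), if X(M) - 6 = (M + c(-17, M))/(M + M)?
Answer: 21944987069/11890 ≈ 1.8457e+6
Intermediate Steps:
g(U) = -U
c(r, V) = 3 - (14 + r)/(V + r) (c(r, V) = 3 - (r + 14)/(V + r) = 3 - (14 + r)/(V + r))
X(M) = 6 + (M + (-48 + 3*M)/(-17 + M))/(2*M) (X(M) = 6 + (M + (-14 + 2*(-17) + 3*M)/(M - 17))/(M + M) = 6 + (M + (-14 - 34 + 3*M)/(-17 + M))/((2*M)) = 6 + (M + (-48 + 3*M)/(-17 + M))*(1/(2*M)) = 6 + (M + (-48 + 3*M)/(-17 + M))/(2*M))
J - X(g(41/((-1*28)))) = 1845675 - (-48 - (-218)*41/((-1*28)) + 13*(-41/((-1*28)))**2)/(2*((-41/((-1*28))))*(-17 - 41/((-1*28)))) = 1845675 - (-48 - (-218)*41/(-28) + 13*(-41/(-28))**2)/(2*((-41/(-28)))*(-17 - 41/(-28))) = 1845675 - (-48 - (-218)*41*(-1/28) + 13*(-41*(-1)/28)**2)/(2*((-41*(-1)/28))*(-17 - 41*(-1)/28)) = 1845675 - (-48 - (-218)*(-41)/28 + 13*(-1*(-41/28))**2)/(2*((-1*(-41/28)))*(-17 - 1*(-41/28))) = 1845675 - (-48 - 218*41/28 + 13*(41/28)**2)/(2*41/28*(-17 + 41/28)) = 1845675 - 28*(-48 - 4469/14 + 13*(1681/784))/(2*41*(-435/28)) = 1845675 - 28*(-28)*(-48 - 4469/14 + 21853/784)/(2*41*435) = 1845675 - 28*(-28)*(-266043)/(2*41*435*784) = 1845675 - 1*88681/11890 = 1845675 - 88681/11890 = 21944987069/11890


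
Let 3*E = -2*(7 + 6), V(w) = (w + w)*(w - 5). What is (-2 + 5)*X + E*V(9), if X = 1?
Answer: -621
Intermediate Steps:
V(w) = 2*w*(-5 + w) (V(w) = (2*w)*(-5 + w) = 2*w*(-5 + w))
E = -26/3 (E = (-2*(7 + 6))/3 = (-2*13)/3 = (⅓)*(-26) = -26/3 ≈ -8.6667)
(-2 + 5)*X + E*V(9) = (-2 + 5)*1 - 52*9*(-5 + 9)/3 = 3*1 - 52*9*4/3 = 3 - 26/3*72 = 3 - 624 = -621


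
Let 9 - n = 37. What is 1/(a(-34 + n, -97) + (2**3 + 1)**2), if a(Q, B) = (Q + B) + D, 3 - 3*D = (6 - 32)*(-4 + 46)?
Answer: 1/287 ≈ 0.0034843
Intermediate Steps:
n = -28 (n = 9 - 1*37 = 9 - 37 = -28)
D = 365 (D = 1 - (6 - 32)*(-4 + 46)/3 = 1 - (-26)*42/3 = 1 - 1/3*(-1092) = 1 + 364 = 365)
a(Q, B) = 365 + B + Q (a(Q, B) = (Q + B) + 365 = (B + Q) + 365 = 365 + B + Q)
1/(a(-34 + n, -97) + (2**3 + 1)**2) = 1/((365 - 97 + (-34 - 28)) + (2**3 + 1)**2) = 1/((365 - 97 - 62) + (8 + 1)**2) = 1/(206 + 9**2) = 1/(206 + 81) = 1/287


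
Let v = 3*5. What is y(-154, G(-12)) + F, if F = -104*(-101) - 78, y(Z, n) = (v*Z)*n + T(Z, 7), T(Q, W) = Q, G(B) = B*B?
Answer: -322368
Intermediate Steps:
G(B) = B²
v = 15
y(Z, n) = Z + 15*Z*n (y(Z, n) = (15*Z)*n + Z = 15*Z*n + Z = Z + 15*Z*n)
F = 10426 (F = 10504 - 78 = 10426)
y(-154, G(-12)) + F = -154*(1 + 15*(-12)²) + 10426 = -154*(1 + 15*144) + 10426 = -154*(1 + 2160) + 10426 = -154*2161 + 10426 = -332794 + 10426 = -322368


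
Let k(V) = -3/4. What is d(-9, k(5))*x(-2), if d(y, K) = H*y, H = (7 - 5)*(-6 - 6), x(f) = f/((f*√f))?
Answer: -108*I*√2 ≈ -152.74*I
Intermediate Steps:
x(f) = f^(-½) (x(f) = f/(f^(3/2)) = f/f^(3/2) = f^(-½))
H = -24 (H = 2*(-12) = -24)
k(V) = -¾ (k(V) = -3*¼ = -¾)
d(y, K) = -24*y
d(-9, k(5))*x(-2) = (-24*(-9))/√(-2) = 216*(-I*√2/2) = -108*I*√2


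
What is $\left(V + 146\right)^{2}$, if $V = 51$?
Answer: $38809$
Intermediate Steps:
$\left(V + 146\right)^{2} = \left(51 + 146\right)^{2} = 197^{2} = 38809$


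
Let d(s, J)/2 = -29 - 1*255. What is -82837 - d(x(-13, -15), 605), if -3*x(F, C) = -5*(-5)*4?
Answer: -82269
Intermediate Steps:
x(F, C) = -100/3 (x(F, C) = -(-5*(-5))*4/3 = -25*4/3 = -⅓*100 = -100/3)
d(s, J) = -568 (d(s, J) = 2*(-29 - 1*255) = 2*(-29 - 255) = 2*(-284) = -568)
-82837 - d(x(-13, -15), 605) = -82837 - 1*(-568) = -82837 + 568 = -82269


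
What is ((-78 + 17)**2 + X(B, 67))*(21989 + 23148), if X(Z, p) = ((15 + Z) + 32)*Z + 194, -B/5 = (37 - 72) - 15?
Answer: 3528133605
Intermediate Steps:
B = 250 (B = -5*((37 - 72) - 15) = -5*(-35 - 15) = -5*(-50) = 250)
X(Z, p) = 194 + Z*(47 + Z) (X(Z, p) = (47 + Z)*Z + 194 = Z*(47 + Z) + 194 = 194 + Z*(47 + Z))
((-78 + 17)**2 + X(B, 67))*(21989 + 23148) = ((-78 + 17)**2 + (194 + 250**2 + 47*250))*(21989 + 23148) = ((-61)**2 + (194 + 62500 + 11750))*45137 = (3721 + 74444)*45137 = 78165*45137 = 3528133605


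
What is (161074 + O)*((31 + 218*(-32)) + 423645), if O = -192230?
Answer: -12982705200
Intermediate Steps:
(161074 + O)*((31 + 218*(-32)) + 423645) = (161074 - 192230)*((31 + 218*(-32)) + 423645) = -31156*((31 - 6976) + 423645) = -31156*(-6945 + 423645) = -31156*416700 = -12982705200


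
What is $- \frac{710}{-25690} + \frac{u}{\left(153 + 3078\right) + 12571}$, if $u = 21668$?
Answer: $\frac{28393517}{20297669} \approx 1.3989$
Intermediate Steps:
$- \frac{710}{-25690} + \frac{u}{\left(153 + 3078\right) + 12571} = - \frac{710}{-25690} + \frac{21668}{\left(153 + 3078\right) + 12571} = \left(-710\right) \left(- \frac{1}{25690}\right) + \frac{21668}{3231 + 12571} = \frac{71}{2569} + \frac{21668}{15802} = \frac{71}{2569} + 21668 \cdot \frac{1}{15802} = \frac{71}{2569} + \frac{10834}{7901} = \frac{28393517}{20297669}$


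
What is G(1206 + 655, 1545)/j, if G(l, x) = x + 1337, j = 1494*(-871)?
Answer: -1441/650637 ≈ -0.0022148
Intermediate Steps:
j = -1301274
G(l, x) = 1337 + x
G(1206 + 655, 1545)/j = (1337 + 1545)/(-1301274) = 2882*(-1/1301274) = -1441/650637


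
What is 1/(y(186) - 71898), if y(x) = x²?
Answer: -1/37302 ≈ -2.6808e-5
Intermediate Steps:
1/(y(186) - 71898) = 1/(186² - 71898) = 1/(34596 - 71898) = 1/(-37302) = -1/37302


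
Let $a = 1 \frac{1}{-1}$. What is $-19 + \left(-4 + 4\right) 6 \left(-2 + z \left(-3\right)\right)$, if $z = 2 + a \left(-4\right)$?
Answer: $-19$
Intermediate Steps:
$a = -1$ ($a = 1 \left(-1\right) = -1$)
$z = 6$ ($z = 2 - -4 = 2 + 4 = 6$)
$-19 + \left(-4 + 4\right) 6 \left(-2 + z \left(-3\right)\right) = -19 + \left(-4 + 4\right) 6 \left(-2 + 6 \left(-3\right)\right) = -19 + 0 \cdot 6 \left(-2 - 18\right) = -19 + 0 \left(-20\right) = -19 + 0 = -19$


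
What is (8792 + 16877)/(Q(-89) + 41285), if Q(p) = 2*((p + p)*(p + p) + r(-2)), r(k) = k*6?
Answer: 3667/14947 ≈ 0.24533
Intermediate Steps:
r(k) = 6*k
Q(p) = -24 + 8*p**2 (Q(p) = 2*((p + p)*(p + p) + 6*(-2)) = 2*((2*p)*(2*p) - 12) = 2*(4*p**2 - 12) = 2*(-12 + 4*p**2) = -24 + 8*p**2)
(8792 + 16877)/(Q(-89) + 41285) = (8792 + 16877)/((-24 + 8*(-89)**2) + 41285) = 25669/((-24 + 8*7921) + 41285) = 25669/((-24 + 63368) + 41285) = 25669/(63344 + 41285) = 25669/104629 = 25669*(1/104629) = 3667/14947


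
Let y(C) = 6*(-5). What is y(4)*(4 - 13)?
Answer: 270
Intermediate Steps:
y(C) = -30
y(4)*(4 - 13) = -30*(4 - 13) = -30*(-9) = 270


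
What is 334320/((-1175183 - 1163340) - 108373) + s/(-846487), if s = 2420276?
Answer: -129274191607/43151367799 ≈ -2.9958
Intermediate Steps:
334320/((-1175183 - 1163340) - 108373) + s/(-846487) = 334320/((-1175183 - 1163340) - 108373) + 2420276/(-846487) = 334320/(-2338523 - 108373) + 2420276*(-1/846487) = 334320/(-2446896) - 2420276/846487 = 334320*(-1/2446896) - 2420276/846487 = -6965/50977 - 2420276/846487 = -129274191607/43151367799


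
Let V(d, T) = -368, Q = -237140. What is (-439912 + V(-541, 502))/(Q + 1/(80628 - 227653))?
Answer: 7192463000/3873945389 ≈ 1.8566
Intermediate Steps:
(-439912 + V(-541, 502))/(Q + 1/(80628 - 227653)) = (-439912 - 368)/(-237140 + 1/(80628 - 227653)) = -440280/(-237140 + 1/(-147025)) = -440280/(-237140 - 1/147025) = -440280/(-34865508501/147025) = -440280*(-147025/34865508501) = 7192463000/3873945389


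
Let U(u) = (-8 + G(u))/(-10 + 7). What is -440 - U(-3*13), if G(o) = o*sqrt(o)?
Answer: -1328/3 - 13*I*sqrt(39) ≈ -442.67 - 81.185*I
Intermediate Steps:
G(o) = o**(3/2)
U(u) = 8/3 - u**(3/2)/3 (U(u) = (-8 + u**(3/2))/(-10 + 7) = (-8 + u**(3/2))/(-3) = (-8 + u**(3/2))*(-1/3) = 8/3 - u**(3/2)/3)
-440 - U(-3*13) = -440 - (8/3 - (-39*I*sqrt(39))/3) = -440 - (8/3 - (-13)*I*sqrt(39)) = -440 - (8/3 + 13*I*sqrt(39)) = -440 + (-8/3 - 13*I*sqrt(39)) = -1328/3 - 13*I*sqrt(39)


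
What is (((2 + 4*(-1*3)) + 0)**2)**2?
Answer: 10000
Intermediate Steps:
(((2 + 4*(-1*3)) + 0)**2)**2 = (((2 + 4*(-3)) + 0)**2)**2 = (((2 - 12) + 0)**2)**2 = ((-10 + 0)**2)**2 = ((-10)**2)**2 = 100**2 = 10000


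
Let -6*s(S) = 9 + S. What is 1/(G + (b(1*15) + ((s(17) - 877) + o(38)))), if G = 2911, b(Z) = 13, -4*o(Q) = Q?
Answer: 6/12199 ≈ 0.00049184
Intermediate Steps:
s(S) = -3/2 - S/6 (s(S) = -(9 + S)/6 = -3/2 - S/6)
o(Q) = -Q/4
1/(G + (b(1*15) + ((s(17) - 877) + o(38)))) = 1/(2911 + (13 + (((-3/2 - ⅙*17) - 877) - ¼*38))) = 1/(2911 + (13 + (((-3/2 - 17/6) - 877) - 19/2))) = 1/(2911 + (13 + ((-13/3 - 877) - 19/2))) = 1/(2911 + (13 + (-2644/3 - 19/2))) = 1/(2911 + (13 - 5345/6)) = 1/(2911 - 5267/6) = 1/(12199/6) = 6/12199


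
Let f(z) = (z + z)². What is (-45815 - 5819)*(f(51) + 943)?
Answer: -585890998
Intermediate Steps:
f(z) = 4*z² (f(z) = (2*z)² = 4*z²)
(-45815 - 5819)*(f(51) + 943) = (-45815 - 5819)*(4*51² + 943) = -51634*(4*2601 + 943) = -51634*(10404 + 943) = -51634*11347 = -585890998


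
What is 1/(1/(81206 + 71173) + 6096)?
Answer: 152379/928902385 ≈ 0.00016404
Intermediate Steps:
1/(1/(81206 + 71173) + 6096) = 1/(1/152379 + 6096) = 1/(928902385/152379) = 152379/928902385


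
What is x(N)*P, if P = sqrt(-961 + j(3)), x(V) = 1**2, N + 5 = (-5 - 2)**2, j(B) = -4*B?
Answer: I*sqrt(973) ≈ 31.193*I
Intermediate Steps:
N = 44 (N = -5 + (-5 - 2)**2 = -5 + (-7)**2 = -5 + 49 = 44)
x(V) = 1
P = I*sqrt(973) (P = sqrt(-961 - 4*3) = sqrt(-961 - 12) = sqrt(-973) = I*sqrt(973) ≈ 31.193*I)
x(N)*P = 1*(I*sqrt(973)) = I*sqrt(973)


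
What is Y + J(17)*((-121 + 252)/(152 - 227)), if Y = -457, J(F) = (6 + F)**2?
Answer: -103574/75 ≈ -1381.0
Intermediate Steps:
Y + J(17)*((-121 + 252)/(152 - 227)) = -457 + (6 + 17)**2*((-121 + 252)/(152 - 227)) = -457 + 23**2*(131/(-75)) = -457 + 529*(131*(-1/75)) = -457 + 529*(-131/75) = -457 - 69299/75 = -103574/75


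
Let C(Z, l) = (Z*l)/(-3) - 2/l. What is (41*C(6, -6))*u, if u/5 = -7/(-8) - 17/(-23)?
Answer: 750915/184 ≈ 4081.1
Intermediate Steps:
C(Z, l) = -2/l - Z*l/3 (C(Z, l) = (Z*l)*(-1/3) - 2/l = -Z*l/3 - 2/l = -2/l - Z*l/3)
u = 1485/184 (u = 5*(-7/(-8) - 17/(-23)) = 5*(-7*(-1/8) - 17*(-1/23)) = 5*(7/8 + 17/23) = 5*(297/184) = 1485/184 ≈ 8.0706)
(41*C(6, -6))*u = (41*(-2/(-6) - 1/3*6*(-6)))*(1485/184) = (41*(-2*(-1/6) + 12))*(1485/184) = (41*(1/3 + 12))*(1485/184) = (41*(37/3))*(1485/184) = (1517/3)*(1485/184) = 750915/184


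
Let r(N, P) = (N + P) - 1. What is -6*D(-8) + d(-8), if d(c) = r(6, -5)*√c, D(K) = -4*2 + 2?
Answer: 36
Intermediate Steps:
D(K) = -6 (D(K) = -8 + 2 = -6)
r(N, P) = -1 + N + P
d(c) = 0 (d(c) = (-1 + 6 - 5)*√c = 0*√c = 0)
-6*D(-8) + d(-8) = -6*(-6) + 0 = 36 + 0 = 36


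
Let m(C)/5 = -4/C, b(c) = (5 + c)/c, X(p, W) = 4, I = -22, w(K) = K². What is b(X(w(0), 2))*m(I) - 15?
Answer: -285/22 ≈ -12.955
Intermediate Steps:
b(c) = (5 + c)/c
m(C) = -20/C (m(C) = 5*(-4/C) = -20/C)
b(X(w(0), 2))*m(I) - 15 = ((5 + 4)/4)*(-20/(-22)) - 15 = ((¼)*9)*(-20*(-1/22)) - 15 = (9/4)*(10/11) - 15 = 45/22 - 15 = -285/22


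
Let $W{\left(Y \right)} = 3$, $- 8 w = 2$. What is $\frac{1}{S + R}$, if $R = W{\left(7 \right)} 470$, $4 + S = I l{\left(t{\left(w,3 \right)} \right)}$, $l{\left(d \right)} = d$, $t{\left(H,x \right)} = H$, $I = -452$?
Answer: $\frac{1}{1519} \approx 0.00065833$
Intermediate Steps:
$w = - \frac{1}{4}$ ($w = \left(- \frac{1}{8}\right) 2 = - \frac{1}{4} \approx -0.25$)
$S = 109$ ($S = -4 - -113 = -4 + 113 = 109$)
$R = 1410$ ($R = 3 \cdot 470 = 1410$)
$\frac{1}{S + R} = \frac{1}{109 + 1410} = \frac{1}{1519}$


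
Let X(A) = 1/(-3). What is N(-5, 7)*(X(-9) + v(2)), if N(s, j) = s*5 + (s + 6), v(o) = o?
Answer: -40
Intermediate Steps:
X(A) = -1/3
N(s, j) = 6 + 6*s (N(s, j) = 5*s + (6 + s) = 6 + 6*s)
N(-5, 7)*(X(-9) + v(2)) = (6 + 6*(-5))*(-1/3 + 2) = (6 - 30)*(5/3) = -24*5/3 = -40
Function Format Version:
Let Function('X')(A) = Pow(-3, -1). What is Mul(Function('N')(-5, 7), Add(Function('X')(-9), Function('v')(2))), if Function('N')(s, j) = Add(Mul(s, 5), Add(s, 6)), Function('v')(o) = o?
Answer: -40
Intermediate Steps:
Function('X')(A) = Rational(-1, 3)
Function('N')(s, j) = Add(6, Mul(6, s)) (Function('N')(s, j) = Add(Mul(5, s), Add(6, s)) = Add(6, Mul(6, s)))
Mul(Function('N')(-5, 7), Add(Function('X')(-9), Function('v')(2))) = Mul(Add(6, Mul(6, -5)), Add(Rational(-1, 3), 2)) = Mul(Add(6, -30), Rational(5, 3)) = Mul(-24, Rational(5, 3)) = -40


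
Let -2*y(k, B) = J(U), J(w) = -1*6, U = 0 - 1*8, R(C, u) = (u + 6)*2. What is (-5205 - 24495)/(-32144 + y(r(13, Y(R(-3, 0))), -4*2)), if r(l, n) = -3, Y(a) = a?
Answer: 29700/32141 ≈ 0.92405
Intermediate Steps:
R(C, u) = 12 + 2*u (R(C, u) = (6 + u)*2 = 12 + 2*u)
U = -8 (U = 0 - 8 = -8)
J(w) = -6
y(k, B) = 3 (y(k, B) = -½*(-6) = 3)
(-5205 - 24495)/(-32144 + y(r(13, Y(R(-3, 0))), -4*2)) = (-5205 - 24495)/(-32144 + 3) = -29700/(-32141) = -29700*(-1/32141) = 29700/32141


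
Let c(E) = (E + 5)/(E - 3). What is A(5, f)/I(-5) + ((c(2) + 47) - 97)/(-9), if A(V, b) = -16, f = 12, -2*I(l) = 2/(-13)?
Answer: -605/3 ≈ -201.67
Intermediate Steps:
I(l) = 1/13 (I(l) = -1/(-13) = -(-1)/13 = -1/2*(-2/13) = 1/13)
c(E) = (5 + E)/(-3 + E)
A(5, f)/I(-5) + ((c(2) + 47) - 97)/(-9) = -16/1/13 + (((5 + 2)/(-3 + 2) + 47) - 97)/(-9) = -16*13 + ((7/(-1) + 47) - 97)*(-1/9) = -208 + ((-1*7 + 47) - 97)*(-1/9) = -208 + ((-7 + 47) - 97)*(-1/9) = -208 + (40 - 97)*(-1/9) = -208 - 57*(-1/9) = -208 + 19/3 = -605/3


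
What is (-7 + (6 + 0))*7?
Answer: -7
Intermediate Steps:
(-7 + (6 + 0))*7 = (-7 + 6)*7 = -1*7 = -7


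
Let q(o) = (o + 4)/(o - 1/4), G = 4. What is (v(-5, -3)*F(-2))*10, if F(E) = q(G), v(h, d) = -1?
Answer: -64/3 ≈ -21.333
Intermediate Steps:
q(o) = (4 + o)/(-¼ + o) (q(o) = (4 + o)/(o - 1*¼) = (4 + o)/(o - ¼) = (4 + o)/(-¼ + o))
F(E) = 32/15 (F(E) = 4*(4 + 4)/(-1 + 4*4) = 4*8/(-1 + 16) = 4*8/15 = 4*(1/15)*8 = 32/15)
(v(-5, -3)*F(-2))*10 = -1*32/15*10 = -32/15*10 = -64/3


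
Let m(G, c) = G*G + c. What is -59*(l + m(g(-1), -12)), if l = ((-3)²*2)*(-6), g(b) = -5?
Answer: 5605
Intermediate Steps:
m(G, c) = c + G² (m(G, c) = G² + c = c + G²)
l = -108 (l = (9*2)*(-6) = 18*(-6) = -108)
-59*(l + m(g(-1), -12)) = -59*(-108 + (-12 + (-5)²)) = -59*(-108 + (-12 + 25)) = -59*(-108 + 13) = -59*(-95) = 5605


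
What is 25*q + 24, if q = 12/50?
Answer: 30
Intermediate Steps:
q = 6/25 (q = 12*(1/50) = 6/25 ≈ 0.24000)
25*q + 24 = 25*(6/25) + 24 = 6 + 24 = 30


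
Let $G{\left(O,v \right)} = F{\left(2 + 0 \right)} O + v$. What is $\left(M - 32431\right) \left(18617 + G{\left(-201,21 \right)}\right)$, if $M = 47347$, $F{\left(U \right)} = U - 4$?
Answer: $284000640$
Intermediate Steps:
$F{\left(U \right)} = -4 + U$
$G{\left(O,v \right)} = v - 2 O$ ($G{\left(O,v \right)} = \left(-4 + \left(2 + 0\right)\right) O + v = \left(-4 + 2\right) O + v = - 2 O + v = v - 2 O$)
$\left(M - 32431\right) \left(18617 + G{\left(-201,21 \right)}\right) = \left(47347 - 32431\right) \left(18617 + \left(21 - -402\right)\right) = 14916 \left(18617 + \left(21 + 402\right)\right) = 14916 \left(18617 + 423\right) = 14916 \cdot 19040 = 284000640$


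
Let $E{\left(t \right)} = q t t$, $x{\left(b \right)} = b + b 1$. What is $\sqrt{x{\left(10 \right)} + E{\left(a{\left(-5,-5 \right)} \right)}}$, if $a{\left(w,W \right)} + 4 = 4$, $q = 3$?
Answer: $2 \sqrt{5} \approx 4.4721$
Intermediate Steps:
$a{\left(w,W \right)} = 0$ ($a{\left(w,W \right)} = -4 + 4 = 0$)
$x{\left(b \right)} = 2 b$ ($x{\left(b \right)} = b + b = 2 b$)
$E{\left(t \right)} = 3 t^{2}$ ($E{\left(t \right)} = 3 t t = 3 t^{2}$)
$\sqrt{x{\left(10 \right)} + E{\left(a{\left(-5,-5 \right)} \right)}} = \sqrt{2 \cdot 10 + 3 \cdot 0^{2}} = \sqrt{20 + 3 \cdot 0} = \sqrt{20 + 0} = \sqrt{20} = 2 \sqrt{5}$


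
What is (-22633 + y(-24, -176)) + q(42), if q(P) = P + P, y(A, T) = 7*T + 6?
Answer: -23775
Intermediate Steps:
y(A, T) = 6 + 7*T
q(P) = 2*P
(-22633 + y(-24, -176)) + q(42) = (-22633 + (6 + 7*(-176))) + 2*42 = (-22633 + (6 - 1232)) + 84 = (-22633 - 1226) + 84 = -23859 + 84 = -23775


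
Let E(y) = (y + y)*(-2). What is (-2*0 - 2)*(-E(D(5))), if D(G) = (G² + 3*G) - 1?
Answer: -312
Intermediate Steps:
D(G) = -1 + G² + 3*G
E(y) = -4*y (E(y) = (2*y)*(-2) = -4*y)
(-2*0 - 2)*(-E(D(5))) = (-2*0 - 2)*(-(-4)*(-1 + 5² + 3*5)) = (0 - 2)*(-(-4)*(-1 + 25 + 15)) = -(-2)*(-4*39) = -(-2)*(-156) = -2*156 = -312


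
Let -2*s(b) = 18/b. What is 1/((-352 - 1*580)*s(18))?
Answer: 1/466 ≈ 0.0021459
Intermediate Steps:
s(b) = -9/b
1/((-352 - 1*580)*s(18)) = 1/((-352 - 1*580)*(-9/18)) = 1/((-352 - 580)*(-9*1/18)) = 1/(-932*(-½)) = 1/466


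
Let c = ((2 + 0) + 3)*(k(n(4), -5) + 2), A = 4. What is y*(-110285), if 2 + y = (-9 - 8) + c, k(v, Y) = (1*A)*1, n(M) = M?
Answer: -1213135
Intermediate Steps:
k(v, Y) = 4 (k(v, Y) = (1*4)*1 = 4*1 = 4)
c = 30 (c = ((2 + 0) + 3)*(4 + 2) = (2 + 3)*6 = 5*6 = 30)
y = 11 (y = -2 + ((-9 - 8) + 30) = -2 + (-17 + 30) = -2 + 13 = 11)
y*(-110285) = 11*(-110285) = -1213135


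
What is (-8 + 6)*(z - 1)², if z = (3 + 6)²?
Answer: -12800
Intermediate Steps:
z = 81 (z = 9² = 81)
(-8 + 6)*(z - 1)² = (-8 + 6)*(81 - 1)² = -2*80² = -2*6400 = -12800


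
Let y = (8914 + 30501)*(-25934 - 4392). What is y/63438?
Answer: -597649645/31719 ≈ -18842.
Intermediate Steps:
y = -1195299290 (y = 39415*(-30326) = -1195299290)
y/63438 = -1195299290/63438 = -1195299290*1/63438 = -597649645/31719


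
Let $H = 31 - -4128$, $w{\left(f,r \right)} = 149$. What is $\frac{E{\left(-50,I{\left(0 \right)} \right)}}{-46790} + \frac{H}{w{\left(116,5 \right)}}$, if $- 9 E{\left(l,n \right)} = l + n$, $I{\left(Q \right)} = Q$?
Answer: $\frac{175138904}{6274539} \approx 27.913$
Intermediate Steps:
$E{\left(l,n \right)} = - \frac{l}{9} - \frac{n}{9}$ ($E{\left(l,n \right)} = - \frac{l + n}{9} = - \frac{l}{9} - \frac{n}{9}$)
$H = 4159$ ($H = 31 + 4128 = 4159$)
$\frac{E{\left(-50,I{\left(0 \right)} \right)}}{-46790} + \frac{H}{w{\left(116,5 \right)}} = \frac{\left(- \frac{1}{9}\right) \left(-50\right) - 0}{-46790} + \frac{4159}{149} = \left(\frac{50}{9} + 0\right) \left(- \frac{1}{46790}\right) + 4159 \cdot \frac{1}{149} = \frac{50}{9} \left(- \frac{1}{46790}\right) + \frac{4159}{149} = - \frac{5}{42111} + \frac{4159}{149} = \frac{175138904}{6274539}$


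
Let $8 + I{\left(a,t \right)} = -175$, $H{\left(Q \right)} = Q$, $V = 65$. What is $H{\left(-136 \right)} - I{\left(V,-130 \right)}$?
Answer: $47$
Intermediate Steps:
$I{\left(a,t \right)} = -183$ ($I{\left(a,t \right)} = -8 - 175 = -183$)
$H{\left(-136 \right)} - I{\left(V,-130 \right)} = -136 - -183 = -136 + 183 = 47$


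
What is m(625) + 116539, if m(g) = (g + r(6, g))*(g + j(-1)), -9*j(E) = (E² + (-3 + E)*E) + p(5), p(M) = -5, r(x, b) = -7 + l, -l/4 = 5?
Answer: 490289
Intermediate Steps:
l = -20 (l = -4*5 = -20)
r(x, b) = -27 (r(x, b) = -7 - 20 = -27)
j(E) = 5/9 - E²/9 - E*(-3 + E)/9 (j(E) = -((E² + (-3 + E)*E) - 5)/9 = -((E² + E*(-3 + E)) - 5)/9 = -(-5 + E² + E*(-3 + E))/9 = 5/9 - E²/9 - E*(-3 + E)/9)
m(g) = g*(-27 + g) (m(g) = (g - 27)*(g + (5/9 - 2/9*(-1)² + (⅓)*(-1))) = (-27 + g)*(g + (5/9 - 2/9*1 - ⅓)) = (-27 + g)*(g + (5/9 - 2/9 - ⅓)) = (-27 + g)*(g + 0) = (-27 + g)*g = g*(-27 + g))
m(625) + 116539 = 625*(-27 + 625) + 116539 = 625*598 + 116539 = 373750 + 116539 = 490289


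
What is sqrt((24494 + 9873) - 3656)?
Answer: sqrt(30711) ≈ 175.25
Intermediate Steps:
sqrt((24494 + 9873) - 3656) = sqrt(34367 - 3656) = sqrt(30711)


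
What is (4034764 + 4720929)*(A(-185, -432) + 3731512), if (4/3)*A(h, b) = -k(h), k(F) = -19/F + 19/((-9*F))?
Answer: 7253177950156985/222 ≈ 3.2672e+13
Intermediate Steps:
k(F) = -190/(9*F) (k(F) = -19/F + 19*(-1/(9*F)) = -19/F - 19/(9*F) = -190/(9*F))
A(h, b) = 95/(6*h) (A(h, b) = 3*(-(-190)/(9*h))/4 = 3*(190/(9*h))/4 = 95/(6*h))
(4034764 + 4720929)*(A(-185, -432) + 3731512) = (4034764 + 4720929)*((95/6)/(-185) + 3731512) = 8755693*((95/6)*(-1/185) + 3731512) = 8755693*(-19/222 + 3731512) = 8755693*(828395645/222) = 7253177950156985/222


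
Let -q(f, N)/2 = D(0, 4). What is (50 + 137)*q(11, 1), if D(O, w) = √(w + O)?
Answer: -748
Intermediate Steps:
D(O, w) = √(O + w)
q(f, N) = -4 (q(f, N) = -2*√(0 + 4) = -2*√4 = -2*2 = -4)
(50 + 137)*q(11, 1) = (50 + 137)*(-4) = 187*(-4) = -748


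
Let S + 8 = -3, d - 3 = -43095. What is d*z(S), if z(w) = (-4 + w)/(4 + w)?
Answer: -92340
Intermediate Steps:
d = -43092 (d = 3 - 43095 = -43092)
S = -11 (S = -8 - 3 = -11)
z(w) = (-4 + w)/(4 + w)
d*z(S) = -43092*(-4 - 11)/(4 - 11) = -43092*(-15)/(-7) = -(-6156)*(-15) = -43092*15/7 = -92340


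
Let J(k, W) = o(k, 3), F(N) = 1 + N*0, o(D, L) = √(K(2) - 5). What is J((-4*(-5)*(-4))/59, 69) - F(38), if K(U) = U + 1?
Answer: -1 + I*√2 ≈ -1.0 + 1.4142*I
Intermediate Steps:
K(U) = 1 + U
o(D, L) = I*√2 (o(D, L) = √((1 + 2) - 5) = √(3 - 5) = √(-2) = I*√2)
F(N) = 1 (F(N) = 1 + 0 = 1)
J(k, W) = I*√2
J((-4*(-5)*(-4))/59, 69) - F(38) = I*√2 - 1*1 = I*√2 - 1 = -1 + I*√2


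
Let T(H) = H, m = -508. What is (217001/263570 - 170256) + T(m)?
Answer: -45008050479/263570 ≈ -1.7076e+5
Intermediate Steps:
(217001/263570 - 170256) + T(m) = (217001/263570 - 170256) - 508 = -44874156919/263570 - 508 = -45008050479/263570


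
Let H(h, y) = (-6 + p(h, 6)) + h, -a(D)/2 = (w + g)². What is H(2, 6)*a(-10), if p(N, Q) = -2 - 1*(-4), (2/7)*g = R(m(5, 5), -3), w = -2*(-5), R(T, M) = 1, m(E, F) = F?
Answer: 729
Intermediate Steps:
w = 10
g = 7/2 (g = (7/2)*1 = 7/2 ≈ 3.5000)
p(N, Q) = 2 (p(N, Q) = -2 + 4 = 2)
a(D) = -729/2 (a(D) = -2*(10 + 7/2)² = -2*(27/2)² = -2*729/4 = -729/2)
H(h, y) = -4 + h (H(h, y) = (-6 + 2) + h = -4 + h)
H(2, 6)*a(-10) = (-4 + 2)*(-729/2) = -2*(-729/2) = 729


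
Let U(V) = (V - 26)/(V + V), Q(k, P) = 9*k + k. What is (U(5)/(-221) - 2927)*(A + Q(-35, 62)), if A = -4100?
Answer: 2878548805/221 ≈ 1.3025e+7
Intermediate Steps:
Q(k, P) = 10*k
U(V) = (-26 + V)/(2*V) (U(V) = (-26 + V)/((2*V)) = (-26 + V)*(1/(2*V)) = (-26 + V)/(2*V))
(U(5)/(-221) - 2927)*(A + Q(-35, 62)) = (((1/2)*(-26 + 5)/5)/(-221) - 2927)*(-4100 + 10*(-35)) = (((1/2)*(1/5)*(-21))*(-1/221) - 2927)*(-4100 - 350) = (-21/10*(-1/221) - 2927)*(-4450) = (21/2210 - 2927)*(-4450) = -6468649/2210*(-4450) = 2878548805/221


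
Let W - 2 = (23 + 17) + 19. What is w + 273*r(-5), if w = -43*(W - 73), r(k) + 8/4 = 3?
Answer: 789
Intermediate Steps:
W = 61 (W = 2 + ((23 + 17) + 19) = 2 + (40 + 19) = 2 + 59 = 61)
r(k) = 1 (r(k) = -2 + 3 = 1)
w = 516 (w = -43*(61 - 73) = -43*(-12) = 516)
w + 273*r(-5) = 516 + 273*1 = 516 + 273 = 789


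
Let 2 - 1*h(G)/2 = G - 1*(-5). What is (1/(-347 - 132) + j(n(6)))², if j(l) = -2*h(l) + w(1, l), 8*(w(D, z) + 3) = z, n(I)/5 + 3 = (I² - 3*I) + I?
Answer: 2870364466225/14684224 ≈ 1.9547e+5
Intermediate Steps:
h(G) = -6 - 2*G (h(G) = 4 - 2*(G - 1*(-5)) = 4 - 2*(G + 5) = 4 - 2*(5 + G) = 4 + (-10 - 2*G) = -6 - 2*G)
n(I) = -15 - 10*I + 5*I² (n(I) = -15 + 5*((I² - 3*I) + I) = -15 + 5*(I² - 2*I) = -15 + (-10*I + 5*I²) = -15 - 10*I + 5*I²)
w(D, z) = -3 + z/8
j(l) = 9 + 33*l/8 (j(l) = -2*(-6 - 2*l) + (-3 + l/8) = (12 + 4*l) + (-3 + l/8) = 9 + 33*l/8)
(1/(-347 - 132) + j(n(6)))² = (1/(-347 - 132) + (9 + 33*(-15 - 10*6 + 5*6²)/8))² = (1/(-479) + (9 + 33*(-15 - 60 + 5*36)/8))² = (-1/479 + (9 + 33*(-15 - 60 + 180)/8))² = (-1/479 + (9 + (33/8)*105))² = (-1/479 + (9 + 3465/8))² = (-1/479 + 3537/8)² = (1694215/3832)² = 2870364466225/14684224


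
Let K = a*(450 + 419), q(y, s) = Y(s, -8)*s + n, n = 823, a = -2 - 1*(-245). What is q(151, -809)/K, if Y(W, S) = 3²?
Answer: -6458/211167 ≈ -0.030582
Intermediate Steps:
a = 243 (a = -2 + 245 = 243)
Y(W, S) = 9
q(y, s) = 823 + 9*s (q(y, s) = 9*s + 823 = 823 + 9*s)
K = 211167 (K = 243*(450 + 419) = 243*869 = 211167)
q(151, -809)/K = (823 + 9*(-809))/211167 = (823 - 7281)*(1/211167) = -6458*1/211167 = -6458/211167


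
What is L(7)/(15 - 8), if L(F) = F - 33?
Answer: -26/7 ≈ -3.7143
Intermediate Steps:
L(F) = -33 + F
L(7)/(15 - 8) = (-33 + 7)/(15 - 8) = -26/7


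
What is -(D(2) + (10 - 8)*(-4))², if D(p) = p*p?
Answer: -16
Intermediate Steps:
D(p) = p²
-(D(2) + (10 - 8)*(-4))² = -(2² + (10 - 8)*(-4))² = -(4 + 2*(-4))² = -(4 - 8)² = -1*(-4)² = -1*16 = -16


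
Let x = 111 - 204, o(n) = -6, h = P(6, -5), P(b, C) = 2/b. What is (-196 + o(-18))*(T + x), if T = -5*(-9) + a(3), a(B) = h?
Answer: 28886/3 ≈ 9628.7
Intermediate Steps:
h = 1/3 (h = 2/6 = 2*(1/6) = 1/3 ≈ 0.33333)
a(B) = 1/3
T = 136/3 (T = -5*(-9) + 1/3 = 45 + 1/3 = 136/3 ≈ 45.333)
x = -93
(-196 + o(-18))*(T + x) = (-196 - 6)*(136/3 - 93) = -202*(-143/3) = 28886/3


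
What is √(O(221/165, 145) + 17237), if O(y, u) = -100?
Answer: √17137 ≈ 130.91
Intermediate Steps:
√(O(221/165, 145) + 17237) = √(-100 + 17237) = √17137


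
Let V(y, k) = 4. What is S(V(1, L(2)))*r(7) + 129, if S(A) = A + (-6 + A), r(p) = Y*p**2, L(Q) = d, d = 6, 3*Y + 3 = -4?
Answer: -299/3 ≈ -99.667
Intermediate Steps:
Y = -7/3 (Y = -1 + (1/3)*(-4) = -1 - 4/3 = -7/3 ≈ -2.3333)
L(Q) = 6
r(p) = -7*p**2/3
S(A) = -6 + 2*A
S(V(1, L(2)))*r(7) + 129 = (-6 + 2*4)*(-7/3*7**2) + 129 = (-6 + 8)*(-7/3*49) + 129 = 2*(-343/3) + 129 = -686/3 + 129 = -299/3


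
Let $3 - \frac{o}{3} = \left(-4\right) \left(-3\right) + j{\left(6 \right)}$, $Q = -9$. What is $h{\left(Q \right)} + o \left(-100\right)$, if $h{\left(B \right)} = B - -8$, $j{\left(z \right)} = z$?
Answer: $4499$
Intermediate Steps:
$h{\left(B \right)} = 8 + B$ ($h{\left(B \right)} = B + 8 = 8 + B$)
$o = -45$ ($o = 9 - 3 \left(\left(-4\right) \left(-3\right) + 6\right) = 9 - 3 \left(12 + 6\right) = 9 - 54 = -45$)
$h{\left(Q \right)} + o \left(-100\right) = \left(8 - 9\right) - -4500 = -1 + 4500 = 4499$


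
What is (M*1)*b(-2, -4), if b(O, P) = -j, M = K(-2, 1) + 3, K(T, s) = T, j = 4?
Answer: -4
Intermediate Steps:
M = 1 (M = -2 + 3 = 1)
b(O, P) = -4 (b(O, P) = -1*4 = -4)
(M*1)*b(-2, -4) = (1*1)*(-4) = 1*(-4) = -4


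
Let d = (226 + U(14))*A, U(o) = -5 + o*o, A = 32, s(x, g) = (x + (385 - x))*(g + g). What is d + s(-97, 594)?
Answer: 470724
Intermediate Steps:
s(x, g) = 770*g (s(x, g) = 385*(2*g) = 770*g)
U(o) = -5 + o**2
d = 13344 (d = (226 + (-5 + 14**2))*32 = (226 + (-5 + 196))*32 = (226 + 191)*32 = 417*32 = 13344)
d + s(-97, 594) = 13344 + 770*594 = 13344 + 457380 = 470724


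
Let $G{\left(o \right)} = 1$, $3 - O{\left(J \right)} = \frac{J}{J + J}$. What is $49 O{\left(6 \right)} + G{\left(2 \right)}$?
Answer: $\frac{247}{2} \approx 123.5$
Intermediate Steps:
$O{\left(J \right)} = \frac{5}{2}$ ($O{\left(J \right)} = 3 - \frac{J}{J + J} = 3 - \frac{J}{2 J} = 3 - J \frac{1}{2 J} = 3 - \frac{1}{2} = \frac{5}{2}$)
$49 O{\left(6 \right)} + G{\left(2 \right)} = 49 \cdot \frac{5}{2} + 1 = \frac{245}{2} + 1 = \frac{247}{2}$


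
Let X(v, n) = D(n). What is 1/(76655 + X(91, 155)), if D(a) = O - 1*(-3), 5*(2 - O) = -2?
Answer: 5/383302 ≈ 1.3045e-5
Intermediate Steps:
O = 12/5 (O = 2 - ⅕*(-2) = 2 + ⅖ = 12/5 ≈ 2.4000)
D(a) = 27/5 (D(a) = 12/5 - 1*(-3) = 12/5 + 3 = 27/5)
X(v, n) = 27/5
1/(76655 + X(91, 155)) = 1/(76655 + 27/5) = 1/(383302/5) = 5/383302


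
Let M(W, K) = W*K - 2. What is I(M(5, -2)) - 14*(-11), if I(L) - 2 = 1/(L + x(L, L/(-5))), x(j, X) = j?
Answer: 3743/24 ≈ 155.96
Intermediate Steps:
M(W, K) = -2 + K*W (M(W, K) = K*W - 2 = -2 + K*W)
I(L) = 2 + 1/(2*L) (I(L) = 2 + 1/(L + L) = 2 + 1/(2*L))
I(M(5, -2)) - 14*(-11) = (2 + 1/(2*(-2 - 2*5))) - 14*(-11) = (2 + 1/(2*(-2 - 10))) + 154 = (2 + (½)/(-12)) + 154 = (2 + (½)*(-1/12)) + 154 = (2 - 1/24) + 154 = 47/24 + 154 = 3743/24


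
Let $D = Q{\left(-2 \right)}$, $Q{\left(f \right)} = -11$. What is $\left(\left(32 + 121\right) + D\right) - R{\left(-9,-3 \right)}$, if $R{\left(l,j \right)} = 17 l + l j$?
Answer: $268$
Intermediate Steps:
$D = -11$
$R{\left(l,j \right)} = 17 l + j l$
$\left(\left(32 + 121\right) + D\right) - R{\left(-9,-3 \right)} = \left(\left(32 + 121\right) - 11\right) - - 9 \left(17 - 3\right) = \left(153 - 11\right) - \left(-9\right) 14 = 142 - -126 = 142 + 126 = 268$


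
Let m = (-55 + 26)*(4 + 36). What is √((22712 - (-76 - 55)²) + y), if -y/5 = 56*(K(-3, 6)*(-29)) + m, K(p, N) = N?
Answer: √60071 ≈ 245.09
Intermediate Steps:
m = -1160 (m = -29*40 = -1160)
y = 54520 (y = -5*(56*(6*(-29)) - 1160) = -5*(56*(-174) - 1160) = -5*(-9744 - 1160) = -5*(-10904) = 54520)
√((22712 - (-76 - 55)²) + y) = √((22712 - (-76 - 55)²) + 54520) = √((22712 - 1*(-131)²) + 54520) = √((22712 - 1*17161) + 54520) = √((22712 - 17161) + 54520) = √(5551 + 54520) = √60071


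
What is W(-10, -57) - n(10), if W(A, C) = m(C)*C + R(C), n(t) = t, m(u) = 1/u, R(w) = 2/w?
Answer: -515/57 ≈ -9.0351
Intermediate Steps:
W(A, C) = 1 + 2/C (W(A, C) = C/C + 2/C = 1 + 2/C)
W(-10, -57) - n(10) = (2 - 57)/(-57) - 1*10 = -1/57*(-55) - 10 = 55/57 - 10 = -515/57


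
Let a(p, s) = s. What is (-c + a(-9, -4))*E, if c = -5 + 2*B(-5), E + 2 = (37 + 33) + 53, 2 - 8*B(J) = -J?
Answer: 847/4 ≈ 211.75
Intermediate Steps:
B(J) = ¼ + J/8 (B(J) = ¼ - (-1)*J/8 = ¼ + J/8)
E = 121 (E = -2 + ((37 + 33) + 53) = -2 + (70 + 53) = -2 + 123 = 121)
c = -23/4 (c = -5 + 2*(¼ + (⅛)*(-5)) = -5 + 2*(¼ - 5/8) = -5 + 2*(-3/8) = -5 - ¾ = -23/4 ≈ -5.7500)
(-c + a(-9, -4))*E = (-1*(-23/4) - 4)*121 = (23/4 - 4)*121 = (7/4)*121 = 847/4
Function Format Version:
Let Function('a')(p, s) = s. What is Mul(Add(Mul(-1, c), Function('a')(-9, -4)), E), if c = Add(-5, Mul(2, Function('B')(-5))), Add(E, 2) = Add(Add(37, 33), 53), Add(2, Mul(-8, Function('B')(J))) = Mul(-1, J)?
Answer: Rational(847, 4) ≈ 211.75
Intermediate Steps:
Function('B')(J) = Add(Rational(1, 4), Mul(Rational(1, 8), J)) (Function('B')(J) = Add(Rational(1, 4), Mul(Rational(-1, 8), Mul(-1, J))) = Add(Rational(1, 4), Mul(Rational(1, 8), J)))
E = 121 (E = Add(-2, Add(Add(37, 33), 53)) = Add(-2, Add(70, 53)) = Add(-2, 123) = 121)
c = Rational(-23, 4) (c = Add(-5, Mul(2, Add(Rational(1, 4), Mul(Rational(1, 8), -5)))) = Add(-5, Mul(2, Add(Rational(1, 4), Rational(-5, 8)))) = Add(-5, Mul(2, Rational(-3, 8))) = Add(-5, Rational(-3, 4)) = Rational(-23, 4) ≈ -5.7500)
Mul(Add(Mul(-1, c), Function('a')(-9, -4)), E) = Mul(Add(Mul(-1, Rational(-23, 4)), -4), 121) = Mul(Add(Rational(23, 4), -4), 121) = Mul(Rational(7, 4), 121) = Rational(847, 4)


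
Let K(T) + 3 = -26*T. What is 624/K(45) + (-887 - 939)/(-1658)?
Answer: 184551/324139 ≈ 0.56936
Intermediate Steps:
K(T) = -3 - 26*T
624/K(45) + (-887 - 939)/(-1658) = 624/(-3 - 26*45) + (-887 - 939)/(-1658) = 624/(-3 - 1170) - 1826*(-1/1658) = 624/(-1173) + 913/829 = 624*(-1/1173) + 913/829 = -208/391 + 913/829 = 184551/324139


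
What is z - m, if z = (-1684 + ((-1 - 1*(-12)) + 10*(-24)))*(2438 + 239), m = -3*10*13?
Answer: -5120711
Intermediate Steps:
m = -390 (m = -30*13 = -390)
z = -5121101 (z = (-1684 + ((-1 + 12) - 240))*2677 = (-1684 + (11 - 240))*2677 = (-1684 - 229)*2677 = -1913*2677 = -5121101)
z - m = -5121101 - 1*(-390) = -5121101 + 390 = -5120711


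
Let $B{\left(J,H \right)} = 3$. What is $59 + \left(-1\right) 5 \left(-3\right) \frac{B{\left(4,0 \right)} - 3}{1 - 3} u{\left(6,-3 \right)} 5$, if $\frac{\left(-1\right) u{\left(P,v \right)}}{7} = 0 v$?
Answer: $59$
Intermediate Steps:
$u{\left(P,v \right)} = 0$ ($u{\left(P,v \right)} = - 7 \cdot 0 v = \left(-7\right) 0 = 0$)
$59 + \left(-1\right) 5 \left(-3\right) \frac{B{\left(4,0 \right)} - 3}{1 - 3} u{\left(6,-3 \right)} 5 = 59 + \left(-1\right) 5 \left(-3\right) \frac{3 - 3}{1 - 3} \cdot 0 \cdot 5 = 59 + \left(-5\right) \left(-3\right) \frac{0}{-2} \cdot 0 \cdot 5 = 59 + 15 \cdot 0 \left(- \frac{1}{2}\right) 0 \cdot 5 = 59 + 15 \cdot 0 \cdot 0 \cdot 5 = 59 + 15 \cdot 0 \cdot 5 = 59 + 15 \cdot 0 = 59 + 0 = 59$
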